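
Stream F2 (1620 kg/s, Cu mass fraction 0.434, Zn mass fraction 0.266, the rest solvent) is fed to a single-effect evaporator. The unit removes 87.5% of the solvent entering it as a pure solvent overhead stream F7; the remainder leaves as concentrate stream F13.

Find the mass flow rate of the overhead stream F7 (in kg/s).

425.2 kg/s

solvent entering = 1620×0.300 = 486 kg/s; overhead removed = 0.875×486 = 425.25 kg/s.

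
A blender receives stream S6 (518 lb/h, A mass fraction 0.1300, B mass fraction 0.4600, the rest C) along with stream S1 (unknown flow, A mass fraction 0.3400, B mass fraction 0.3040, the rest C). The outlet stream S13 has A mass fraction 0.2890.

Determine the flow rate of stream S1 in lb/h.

Let S1 be the unknown flow. Total out = 518 + S1.
A balance: 67.34 + 0.340·S1 = 0.289·(518 + S1)
(0.340 − 0.289)·S1 = 0.289×518 − 67.34 = 82.362
S1 = 82.362 / 0.051 = 1614.9 lb/h

1615 lb/h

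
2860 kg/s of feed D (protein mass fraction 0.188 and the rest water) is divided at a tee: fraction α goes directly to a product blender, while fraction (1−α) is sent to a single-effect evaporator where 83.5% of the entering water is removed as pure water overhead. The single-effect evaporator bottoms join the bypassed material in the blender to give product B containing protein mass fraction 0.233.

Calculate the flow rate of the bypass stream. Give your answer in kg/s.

All 2860×0.188 = 537.68 kg/s of protein reaches B, so B = 537.68/0.233 = 2307.6 kg/s and vapour = 552.36 kg/s.
The evaporator receives (1−α)·2860 of feed at 0.812 water and removes 0.835 of that water:
0.835×0.812×(1−α)×2860 = 552.36
(1−α) = 552.36/1939.1 = 0.2848;  α = 0.7152.
Bypass flow = 0.7152×2860 = 2045.3 kg/s.

2045 kg/s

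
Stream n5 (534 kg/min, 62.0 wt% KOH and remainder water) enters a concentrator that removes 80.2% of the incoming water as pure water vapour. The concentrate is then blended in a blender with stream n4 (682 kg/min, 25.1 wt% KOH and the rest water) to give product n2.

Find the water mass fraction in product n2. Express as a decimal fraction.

0.5231

Vapour removed = 0.802×0.380×534 = 162.74 kg/min; concentrate = 371.26 kg/min.
water reaching the mixer = 40.178 (from concentrate) + 682×0.749 = 551 kg/min.
Product flow = 371.26 + 682 = 1053.3 kg/min; water fraction = 0.5231.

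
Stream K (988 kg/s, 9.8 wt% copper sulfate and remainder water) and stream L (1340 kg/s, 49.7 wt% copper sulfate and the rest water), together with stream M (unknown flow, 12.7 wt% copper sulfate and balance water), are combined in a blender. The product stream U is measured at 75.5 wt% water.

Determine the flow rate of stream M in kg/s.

1631 kg/s

Let M be the unknown flow. Total out = 2328 + M.
water balance: 1565.2 + 0.873·M = 0.755·(2328 + M)
(0.873 − 0.755)·M = 0.755×2328 − 1565.2 = 192.44
M = 192.44 / 0.118 = 1630.9 kg/s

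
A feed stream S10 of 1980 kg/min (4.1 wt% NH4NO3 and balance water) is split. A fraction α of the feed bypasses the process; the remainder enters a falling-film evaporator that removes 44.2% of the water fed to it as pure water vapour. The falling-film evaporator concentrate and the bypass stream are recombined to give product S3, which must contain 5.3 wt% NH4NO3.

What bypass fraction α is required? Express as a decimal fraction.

All 1980×0.041 = 81.18 kg/min of NH4NO3 reaches S3, so S3 = 81.18/0.053 = 1531.7 kg/min and vapour = 448.3 kg/min.
The evaporator receives (1−α)·1980 of feed at 0.959 water and removes 0.442 of that water:
0.442×0.959×(1−α)×1980 = 448.3
(1−α) = 448.3/839.28 = 0.5342;  α = 0.4658.

0.466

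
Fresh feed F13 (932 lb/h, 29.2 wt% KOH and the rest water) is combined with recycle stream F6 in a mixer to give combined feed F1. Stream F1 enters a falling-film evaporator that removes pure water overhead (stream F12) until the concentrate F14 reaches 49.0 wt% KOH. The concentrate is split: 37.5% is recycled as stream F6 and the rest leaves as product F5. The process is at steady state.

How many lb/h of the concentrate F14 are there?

Overall KOH balance (none leaves overhead): KOH in fresh feed = KOH in product, i.e. 932×0.292 = (1−0.375)·F14·0.490.
F14 = 272.14/(0.490×0.625) = 888.63 lb/h.

888.6 lb/h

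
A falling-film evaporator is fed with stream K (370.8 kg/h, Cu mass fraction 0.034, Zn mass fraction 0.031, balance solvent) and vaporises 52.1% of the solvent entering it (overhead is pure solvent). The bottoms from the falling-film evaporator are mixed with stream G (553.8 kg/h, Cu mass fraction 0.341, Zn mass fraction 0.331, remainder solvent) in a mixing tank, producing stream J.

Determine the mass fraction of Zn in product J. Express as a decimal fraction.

0.262

Vapour removed = 0.521×0.935×370.8 = 180.63 kg/h; concentrate = 190.17 kg/h.
Zn reaching the mixer = 11.495 (from concentrate) + 553.8×0.331 = 194.8 kg/h.
Product flow = 190.17 + 553.8 = 743.97 kg/h; Zn fraction = 0.262.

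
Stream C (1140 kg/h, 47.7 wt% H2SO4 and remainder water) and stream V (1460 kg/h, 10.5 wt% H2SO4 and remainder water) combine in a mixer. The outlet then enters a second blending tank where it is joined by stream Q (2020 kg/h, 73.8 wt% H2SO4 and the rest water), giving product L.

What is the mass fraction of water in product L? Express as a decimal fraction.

Overall, product flow = 4620 kg/h.
water in = 1140×0.523 + 1460×0.895 + 2020×0.262 = 2432.2 kg/h.
water fraction in L = 0.5264.

0.5264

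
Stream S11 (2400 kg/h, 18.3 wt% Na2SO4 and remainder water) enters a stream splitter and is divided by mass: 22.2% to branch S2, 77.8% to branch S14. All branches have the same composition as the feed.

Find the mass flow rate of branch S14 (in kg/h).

Branch S14 flow = 0.778×2400 = 1867.2 kg/h.

1867 kg/h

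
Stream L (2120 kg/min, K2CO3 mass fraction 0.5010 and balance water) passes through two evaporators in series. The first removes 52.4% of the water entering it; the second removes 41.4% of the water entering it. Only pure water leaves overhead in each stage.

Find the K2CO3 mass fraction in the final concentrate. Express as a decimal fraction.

0.7826

water in feed = 2120×0.499 = 1057.9 kg/min.
After stage 1: water left = (1−0.524)×1057.9 = 503.55; stream total = 1565.7 kg/min.
After stage 2: water left = (1−0.414)×503.55 = 295.08; final concentrate = 1357.2 kg/min.
K2CO3 fraction = 1062.1/1357.2 = 0.7826.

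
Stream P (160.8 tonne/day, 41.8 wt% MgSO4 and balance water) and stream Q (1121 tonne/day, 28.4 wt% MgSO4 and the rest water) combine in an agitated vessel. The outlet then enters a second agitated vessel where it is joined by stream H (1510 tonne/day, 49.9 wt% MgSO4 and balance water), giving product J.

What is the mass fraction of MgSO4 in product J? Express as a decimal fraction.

Overall, product flow = 2791.8 tonne/day.
MgSO4 in = 160.8×0.418 + 1121×0.284 + 1510×0.499 = 1139.1 tonne/day.
MgSO4 fraction in J = 0.408.

0.408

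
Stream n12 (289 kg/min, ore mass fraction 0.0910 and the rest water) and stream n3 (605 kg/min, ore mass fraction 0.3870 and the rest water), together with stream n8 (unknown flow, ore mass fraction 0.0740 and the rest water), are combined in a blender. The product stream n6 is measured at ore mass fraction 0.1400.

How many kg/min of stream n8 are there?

2050 kg/min

Let n8 be the unknown flow. Total out = 894 + n8.
ore balance: 260.43 + 0.074·n8 = 0.140·(894 + n8)
(0.074 − 0.140)·n8 = 0.140×894 − 260.43 = -135.27
n8 = -135.27 / -0.066 = 2049.6 kg/min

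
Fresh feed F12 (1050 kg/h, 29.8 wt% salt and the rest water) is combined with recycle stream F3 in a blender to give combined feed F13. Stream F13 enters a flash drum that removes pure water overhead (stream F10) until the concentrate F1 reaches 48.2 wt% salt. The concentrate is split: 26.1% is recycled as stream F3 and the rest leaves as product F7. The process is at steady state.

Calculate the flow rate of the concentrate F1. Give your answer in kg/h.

878.4 kg/h

Overall salt balance (none leaves overhead): salt in fresh feed = salt in product, i.e. 1050×0.298 = (1−0.261)·F1·0.482.
F1 = 312.9/(0.482×0.739) = 878.44 kg/h.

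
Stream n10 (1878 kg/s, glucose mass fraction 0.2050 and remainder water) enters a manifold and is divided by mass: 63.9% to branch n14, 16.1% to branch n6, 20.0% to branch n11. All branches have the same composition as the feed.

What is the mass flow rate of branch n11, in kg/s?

375.6 kg/s

Branch n11 flow = 0.200×1878 = 375.6 kg/s.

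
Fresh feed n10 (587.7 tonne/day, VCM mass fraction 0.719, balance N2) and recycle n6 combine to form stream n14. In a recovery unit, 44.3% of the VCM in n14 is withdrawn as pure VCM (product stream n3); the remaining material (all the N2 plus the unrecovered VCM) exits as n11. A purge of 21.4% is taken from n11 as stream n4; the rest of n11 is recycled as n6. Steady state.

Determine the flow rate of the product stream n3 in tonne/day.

VCM in n14: m_A = 587.7×0.719 + (1−0.214)·(1−0.443)·m_A, so m_A = 422.56/0.5622 = 751.61 tonne/day.
Product n3 = 0.443×751.61 = 332.97 tonne/day.

333 tonne/day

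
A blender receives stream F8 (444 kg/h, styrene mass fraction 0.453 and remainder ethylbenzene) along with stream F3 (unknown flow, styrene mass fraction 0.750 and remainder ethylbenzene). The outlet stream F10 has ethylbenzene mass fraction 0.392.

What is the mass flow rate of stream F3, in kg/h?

Let F3 be the unknown flow. Total out = 444 + F3.
ethylbenzene balance: 242.87 + 0.250·F3 = 0.392·(444 + F3)
(0.250 − 0.392)·F3 = 0.392×444 − 242.87 = -68.82
F3 = -68.82 / -0.142 = 484.65 kg/h

484.6 kg/h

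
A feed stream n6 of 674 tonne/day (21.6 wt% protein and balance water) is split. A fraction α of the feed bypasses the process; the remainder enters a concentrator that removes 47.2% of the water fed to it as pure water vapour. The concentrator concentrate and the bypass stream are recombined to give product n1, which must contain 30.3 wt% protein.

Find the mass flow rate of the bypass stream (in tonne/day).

All 674×0.216 = 145.58 tonne/day of protein reaches n1, so n1 = 145.58/0.303 = 480.48 tonne/day and vapour = 193.52 tonne/day.
The evaporator receives (1−α)·674 of feed at 0.784 water and removes 0.472 of that water:
0.472×0.784×(1−α)×674 = 193.52
(1−α) = 193.52/249.41 = 0.7759;  α = 0.2241.
Bypass flow = 0.2241×674 = 151.03 tonne/day.

151 tonne/day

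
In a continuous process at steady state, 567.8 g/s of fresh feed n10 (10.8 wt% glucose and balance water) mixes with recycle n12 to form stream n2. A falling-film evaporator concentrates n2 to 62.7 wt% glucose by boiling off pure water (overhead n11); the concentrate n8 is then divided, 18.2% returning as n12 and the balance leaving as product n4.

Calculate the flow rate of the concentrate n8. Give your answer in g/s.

119.6 g/s

Overall glucose balance (none leaves overhead): glucose in fresh feed = glucose in product, i.e. 567.8×0.108 = (1−0.182)·n8·0.627.
n8 = 61.322/(0.627×0.818) = 119.56 g/s.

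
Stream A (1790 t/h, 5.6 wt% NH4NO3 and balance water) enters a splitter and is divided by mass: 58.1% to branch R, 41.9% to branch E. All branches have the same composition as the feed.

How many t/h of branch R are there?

1040 t/h

Branch R flow = 0.581×1790 = 1040 t/h.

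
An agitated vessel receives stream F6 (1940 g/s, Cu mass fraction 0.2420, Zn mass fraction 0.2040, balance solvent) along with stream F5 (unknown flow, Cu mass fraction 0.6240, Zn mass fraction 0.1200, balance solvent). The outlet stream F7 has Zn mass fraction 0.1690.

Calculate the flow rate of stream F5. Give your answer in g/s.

1386 g/s

Let F5 be the unknown flow. Total out = 1940 + F5.
Zn balance: 395.76 + 0.120·F5 = 0.169·(1940 + F5)
(0.120 − 0.169)·F5 = 0.169×1940 − 395.76 = -67.9
F5 = -67.9 / -0.049 = 1385.7 g/s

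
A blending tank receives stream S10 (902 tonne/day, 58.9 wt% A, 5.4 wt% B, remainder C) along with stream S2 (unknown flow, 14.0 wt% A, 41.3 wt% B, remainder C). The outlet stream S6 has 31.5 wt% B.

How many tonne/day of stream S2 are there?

2402 tonne/day

Let S2 be the unknown flow. Total out = 902 + S2.
B balance: 48.708 + 0.413·S2 = 0.315·(902 + S2)
(0.413 − 0.315)·S2 = 0.315×902 − 48.708 = 235.42
S2 = 235.42 / 0.098 = 2402.3 tonne/day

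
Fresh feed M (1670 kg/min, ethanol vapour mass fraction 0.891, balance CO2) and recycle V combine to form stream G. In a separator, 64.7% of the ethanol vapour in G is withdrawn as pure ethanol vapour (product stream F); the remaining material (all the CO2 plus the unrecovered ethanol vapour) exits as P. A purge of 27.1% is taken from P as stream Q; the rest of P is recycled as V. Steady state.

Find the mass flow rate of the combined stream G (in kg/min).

CO2 enters only via M and leaves only via the purge: 1670×0.109 = 0.271×(CO2 in P), and the separator passes all CO2, so CO2 in G = CO2 in P = 671.7 kg/min.
ethanol vapour in G: m_A = 1670×0.891 + (1−0.271)·(1−0.647)·m_A, so m_A = 1488/0.7427 = 2003.6 kg/min.
G = 2003.6 + 671.7 = 2675.3 kg/min.

2675 kg/min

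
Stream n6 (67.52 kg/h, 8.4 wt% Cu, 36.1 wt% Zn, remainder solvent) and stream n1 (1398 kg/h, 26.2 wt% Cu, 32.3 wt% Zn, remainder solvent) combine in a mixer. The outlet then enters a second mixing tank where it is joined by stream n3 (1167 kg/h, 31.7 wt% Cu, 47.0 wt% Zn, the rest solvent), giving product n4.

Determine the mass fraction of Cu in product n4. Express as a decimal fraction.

Overall, product flow = 2632.5 kg/h.
Cu in = 67.52×0.084 + 1398×0.262 + 1167×0.317 = 741.89 kg/h.
Cu fraction in n4 = 0.282.

0.282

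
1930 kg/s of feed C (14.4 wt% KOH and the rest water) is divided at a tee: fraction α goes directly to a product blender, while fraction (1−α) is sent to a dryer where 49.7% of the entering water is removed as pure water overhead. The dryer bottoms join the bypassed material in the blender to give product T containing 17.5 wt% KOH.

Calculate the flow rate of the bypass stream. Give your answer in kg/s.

All 1930×0.144 = 277.92 kg/s of KOH reaches T, so T = 277.92/0.175 = 1588.1 kg/s and vapour = 341.89 kg/s.
The evaporator receives (1−α)·1930 of feed at 0.856 water and removes 0.497 of that water:
0.497×0.856×(1−α)×1930 = 341.89
(1−α) = 341.89/821.08 = 0.4164;  α = 0.5836.
Bypass flow = 0.5836×1930 = 1126.4 kg/s.

1126 kg/s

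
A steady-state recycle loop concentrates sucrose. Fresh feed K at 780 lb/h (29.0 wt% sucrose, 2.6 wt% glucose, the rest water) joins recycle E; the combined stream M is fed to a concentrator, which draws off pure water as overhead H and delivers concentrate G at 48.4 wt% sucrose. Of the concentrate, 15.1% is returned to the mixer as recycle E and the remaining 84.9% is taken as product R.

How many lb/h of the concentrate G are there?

550.5 lb/h

Overall sucrose balance (none leaves overhead): sucrose in fresh feed = sucrose in product, i.e. 780×0.290 = (1−0.151)·G·0.484.
G = 226.2/(0.484×0.849) = 550.48 lb/h.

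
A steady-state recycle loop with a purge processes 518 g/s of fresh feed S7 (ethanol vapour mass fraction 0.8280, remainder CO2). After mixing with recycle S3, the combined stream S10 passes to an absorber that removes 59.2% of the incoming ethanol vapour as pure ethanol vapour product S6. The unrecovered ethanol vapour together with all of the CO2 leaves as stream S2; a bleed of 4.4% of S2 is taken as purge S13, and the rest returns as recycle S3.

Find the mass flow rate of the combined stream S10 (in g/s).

2728 g/s

CO2 enters only via S7 and leaves only via the purge: 518×0.172 = 0.044×(CO2 in S2), and the absorber passes all CO2, so CO2 in S10 = CO2 in S2 = 2024.9 g/s.
ethanol vapour in S10: m_A = 518×0.828 + (1−0.044)·(1−0.592)·m_A, so m_A = 428.9/0.6100 = 703.18 g/s.
S10 = 703.18 + 2024.9 = 2728.1 g/s.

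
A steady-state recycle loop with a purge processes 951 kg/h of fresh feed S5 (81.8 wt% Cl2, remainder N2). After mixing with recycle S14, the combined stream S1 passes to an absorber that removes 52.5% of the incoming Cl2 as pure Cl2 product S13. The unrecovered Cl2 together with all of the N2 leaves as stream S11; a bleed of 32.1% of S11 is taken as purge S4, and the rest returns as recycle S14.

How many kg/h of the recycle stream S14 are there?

736.5 kg/h

N2 enters only via S5 and leaves only via the purge: 951×0.182 = 0.321×(N2 in S11), and the absorber passes all N2, so N2 in S1 = N2 in S11 = 539.2 kg/h.
Cl2 in S1: m_A = 951×0.818 + (1−0.321)·(1−0.525)·m_A, so m_A = 777.92/0.6775 = 1148.3 kg/h.
S11 = (1−0.525)×1148.3 + 539.2 = 1084.6 kg/h.
Recycle S14 = (1−0.321)×1084.6 = 736.46 kg/h.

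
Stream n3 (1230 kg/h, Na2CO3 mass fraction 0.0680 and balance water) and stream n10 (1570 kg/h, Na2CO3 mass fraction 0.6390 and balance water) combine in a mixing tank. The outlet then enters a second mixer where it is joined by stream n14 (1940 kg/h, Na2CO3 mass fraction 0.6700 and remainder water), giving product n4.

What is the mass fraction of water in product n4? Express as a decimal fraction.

Overall, product flow = 4740 kg/h.
water in = 1230×0.932 + 1570×0.361 + 1940×0.330 = 2353.3 kg/h.
water fraction in n4 = 0.4965.

0.4965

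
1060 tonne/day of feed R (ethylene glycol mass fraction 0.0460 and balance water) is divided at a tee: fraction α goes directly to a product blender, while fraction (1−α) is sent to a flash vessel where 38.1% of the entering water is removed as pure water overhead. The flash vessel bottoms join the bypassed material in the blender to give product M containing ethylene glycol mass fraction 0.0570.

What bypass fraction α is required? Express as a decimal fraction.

0.469

All 1060×0.046 = 48.76 tonne/day of ethylene glycol reaches M, so M = 48.76/0.057 = 855.44 tonne/day and vapour = 204.56 tonne/day.
The evaporator receives (1−α)·1060 of feed at 0.954 water and removes 0.381 of that water:
0.381×0.954×(1−α)×1060 = 204.56
(1−α) = 204.56/385.28 = 0.5309;  α = 0.4691.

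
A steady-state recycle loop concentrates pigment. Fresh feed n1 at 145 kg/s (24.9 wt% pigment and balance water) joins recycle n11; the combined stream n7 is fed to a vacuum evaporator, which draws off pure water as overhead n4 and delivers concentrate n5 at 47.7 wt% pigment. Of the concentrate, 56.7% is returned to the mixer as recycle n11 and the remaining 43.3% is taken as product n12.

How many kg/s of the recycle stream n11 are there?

Overall pigment balance (none leaves overhead): pigment in fresh feed = pigment in product, i.e. 145×0.249 = (1−0.567)·n5·0.477.
n5 = 36.105/(0.477×0.433) = 174.81 kg/s.
Recycle n11 = 0.567×174.81 = 99.116 kg/s.

99.12 kg/s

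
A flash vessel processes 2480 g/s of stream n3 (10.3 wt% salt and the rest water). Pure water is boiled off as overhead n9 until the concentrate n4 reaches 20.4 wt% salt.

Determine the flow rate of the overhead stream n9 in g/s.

salt is conserved: 2480×0.103 = 255.44 g/s all reports to the concentrate.
Concentrate = 255.44/(target fraction) = 1252.2 g/s.
Overhead = 2480 − 1252.2 = 1227.8 g/s.

1228 g/s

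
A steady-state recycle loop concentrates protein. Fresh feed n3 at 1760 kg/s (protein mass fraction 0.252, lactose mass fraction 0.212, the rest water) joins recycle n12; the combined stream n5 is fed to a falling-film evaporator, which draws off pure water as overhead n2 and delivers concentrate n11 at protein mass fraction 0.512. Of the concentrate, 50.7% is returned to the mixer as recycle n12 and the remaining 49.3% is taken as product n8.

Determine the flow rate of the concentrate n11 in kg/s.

Overall protein balance (none leaves overhead): protein in fresh feed = protein in product, i.e. 1760×0.252 = (1−0.507)·n11·0.512.
n11 = 443.52/(0.512×0.493) = 1757.1 kg/s.

1757 kg/s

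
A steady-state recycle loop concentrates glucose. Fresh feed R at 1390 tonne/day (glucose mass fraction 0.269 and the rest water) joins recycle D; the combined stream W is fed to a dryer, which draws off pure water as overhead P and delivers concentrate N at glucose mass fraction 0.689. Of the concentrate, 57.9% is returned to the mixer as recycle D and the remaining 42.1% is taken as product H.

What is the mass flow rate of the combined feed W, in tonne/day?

Overall glucose balance (none leaves overhead): glucose in fresh feed = glucose in product, i.e. 1390×0.269 = (1−0.579)·N·0.689.
N = 373.91/(0.689×0.421) = 1289 tonne/day.
Recycle D = 0.579×1289 = 746.35 tonne/day.
Combined feed W = 1390 + 746.35 = 2136.4 tonne/day.

2136 tonne/day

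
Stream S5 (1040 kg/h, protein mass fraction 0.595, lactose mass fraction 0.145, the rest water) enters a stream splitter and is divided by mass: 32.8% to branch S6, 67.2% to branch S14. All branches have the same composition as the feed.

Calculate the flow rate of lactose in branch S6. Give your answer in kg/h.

Branch S6 total = 0.328×1040 = 341.12 kg/h.
lactose in S6 = 0.145×341.12 = 49.462 kg/h.

49.46 kg/h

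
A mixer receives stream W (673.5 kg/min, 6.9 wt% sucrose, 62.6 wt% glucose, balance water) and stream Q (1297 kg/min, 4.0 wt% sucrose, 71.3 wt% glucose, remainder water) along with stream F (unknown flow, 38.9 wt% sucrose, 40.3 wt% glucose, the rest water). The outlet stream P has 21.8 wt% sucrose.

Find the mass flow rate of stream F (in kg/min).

Let F be the unknown flow. Total out = 1970.5 + F.
sucrose balance: 98.352 + 0.389·F = 0.218·(1970.5 + F)
(0.389 − 0.218)·F = 0.218×1970.5 − 98.352 = 331.22
F = 331.22 / 0.171 = 1936.9 kg/min

1937 kg/min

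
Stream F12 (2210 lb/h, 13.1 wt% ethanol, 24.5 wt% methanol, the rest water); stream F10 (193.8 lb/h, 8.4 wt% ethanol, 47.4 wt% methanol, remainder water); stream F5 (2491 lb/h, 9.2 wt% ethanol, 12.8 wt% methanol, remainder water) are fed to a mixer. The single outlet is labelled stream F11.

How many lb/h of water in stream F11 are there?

water out = water in = 2210×0.624 + 193.8×0.442 + 2491×0.780 = 3407.7 lb/h.

3408 lb/h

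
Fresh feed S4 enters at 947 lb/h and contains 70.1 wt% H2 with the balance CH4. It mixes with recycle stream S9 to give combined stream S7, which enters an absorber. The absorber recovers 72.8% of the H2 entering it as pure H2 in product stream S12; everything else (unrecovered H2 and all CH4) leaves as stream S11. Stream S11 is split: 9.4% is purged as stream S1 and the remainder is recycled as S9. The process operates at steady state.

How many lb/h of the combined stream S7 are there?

3893 lb/h

CH4 enters only via S4 and leaves only via the purge: 947×0.299 = 0.094×(CH4 in S11), and the absorber passes all CH4, so CH4 in S7 = CH4 in S11 = 3012.3 lb/h.
H2 in S7: m_A = 947×0.701 + (1−0.094)·(1−0.728)·m_A, so m_A = 663.85/0.7536 = 880.94 lb/h.
S7 = 880.94 + 3012.3 = 3893.2 lb/h.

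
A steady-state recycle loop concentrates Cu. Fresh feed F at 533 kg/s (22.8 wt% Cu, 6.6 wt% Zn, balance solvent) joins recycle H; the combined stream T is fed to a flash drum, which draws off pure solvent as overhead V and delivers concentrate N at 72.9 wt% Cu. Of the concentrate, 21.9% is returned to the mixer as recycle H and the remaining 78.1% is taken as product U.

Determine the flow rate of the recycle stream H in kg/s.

Overall Cu balance (none leaves overhead): Cu in fresh feed = Cu in product, i.e. 533×0.228 = (1−0.219)·N·0.729.
N = 121.52/(0.729×0.781) = 213.44 kg/s.
Recycle H = 0.219×213.44 = 46.744 kg/s.

46.74 kg/s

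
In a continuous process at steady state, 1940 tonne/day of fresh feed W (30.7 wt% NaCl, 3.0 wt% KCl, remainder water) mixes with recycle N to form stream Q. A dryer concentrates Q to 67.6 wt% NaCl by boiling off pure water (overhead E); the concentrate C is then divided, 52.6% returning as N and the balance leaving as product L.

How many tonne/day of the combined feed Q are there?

2918 tonne/day

Overall NaCl balance (none leaves overhead): NaCl in fresh feed = NaCl in product, i.e. 1940×0.307 = (1−0.526)·C·0.676.
C = 595.58/(0.676×0.474) = 1858.7 tonne/day.
Recycle N = 0.526×1858.7 = 977.69 tonne/day.
Combined feed Q = 1940 + 977.69 = 2917.7 tonne/day.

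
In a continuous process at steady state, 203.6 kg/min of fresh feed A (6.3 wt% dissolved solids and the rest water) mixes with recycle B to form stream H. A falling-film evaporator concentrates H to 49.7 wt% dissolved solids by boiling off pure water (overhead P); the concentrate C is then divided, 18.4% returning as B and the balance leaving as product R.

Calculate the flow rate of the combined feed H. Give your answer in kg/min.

Overall dissolved solids balance (none leaves overhead): dissolved solids in fresh feed = dissolved solids in product, i.e. 203.6×0.063 = (1−0.184)·C·0.497.
C = 12.827/(0.497×0.816) = 31.628 kg/min.
Recycle B = 0.184×31.628 = 5.8196 kg/min.
Combined feed H = 203.6 + 5.8196 = 209.42 kg/min.

209.4 kg/min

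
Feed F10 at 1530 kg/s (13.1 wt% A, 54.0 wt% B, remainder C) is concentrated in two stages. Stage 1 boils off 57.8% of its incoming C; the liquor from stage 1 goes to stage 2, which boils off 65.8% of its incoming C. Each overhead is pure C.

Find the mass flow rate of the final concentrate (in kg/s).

1099 kg/s

C in feed = 1530×0.329 = 503.37 kg/s.
After stage 1: C left = (1−0.578)×503.37 = 212.42; stream total = 1239.1 kg/s.
After stage 2: C left = (1−0.658)×212.42 = 72.648; final concentrate = 1099.3 kg/s.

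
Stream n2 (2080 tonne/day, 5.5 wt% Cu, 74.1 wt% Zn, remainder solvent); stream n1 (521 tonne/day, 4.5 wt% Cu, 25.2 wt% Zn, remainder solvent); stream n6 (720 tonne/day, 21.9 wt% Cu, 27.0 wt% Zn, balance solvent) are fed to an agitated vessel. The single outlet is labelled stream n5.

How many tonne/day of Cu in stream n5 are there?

295.5 tonne/day

Cu out = Cu in = 2080×0.055 + 521×0.045 + 720×0.219 = 295.53 tonne/day.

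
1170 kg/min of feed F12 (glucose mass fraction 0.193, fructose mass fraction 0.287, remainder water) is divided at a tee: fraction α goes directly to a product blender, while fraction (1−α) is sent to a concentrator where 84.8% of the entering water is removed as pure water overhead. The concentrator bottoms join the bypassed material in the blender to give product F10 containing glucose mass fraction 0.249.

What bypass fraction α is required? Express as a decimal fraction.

All 1170×0.193 = 225.81 kg/min of glucose reaches F10, so F10 = 225.81/0.249 = 906.87 kg/min and vapour = 263.13 kg/min.
The evaporator receives (1−α)·1170 of feed at 0.520 water and removes 0.848 of that water:
0.848×0.520×(1−α)×1170 = 263.13
(1−α) = 263.13/515.92 = 0.5100;  α = 0.4900.

0.490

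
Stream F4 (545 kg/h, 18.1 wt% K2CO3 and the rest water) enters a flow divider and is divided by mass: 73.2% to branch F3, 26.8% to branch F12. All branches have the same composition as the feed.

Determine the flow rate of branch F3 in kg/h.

Branch F3 flow = 0.732×545 = 398.94 kg/h.

398.9 kg/h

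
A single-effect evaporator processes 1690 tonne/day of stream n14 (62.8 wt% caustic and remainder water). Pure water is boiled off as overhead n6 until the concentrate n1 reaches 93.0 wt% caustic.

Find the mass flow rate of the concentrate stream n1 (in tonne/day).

1141 tonne/day

caustic is conserved: 1690×0.628 = 1061.3 tonne/day all reports to the concentrate.
Concentrate = 1061.3/(target fraction) = 1141.2 tonne/day.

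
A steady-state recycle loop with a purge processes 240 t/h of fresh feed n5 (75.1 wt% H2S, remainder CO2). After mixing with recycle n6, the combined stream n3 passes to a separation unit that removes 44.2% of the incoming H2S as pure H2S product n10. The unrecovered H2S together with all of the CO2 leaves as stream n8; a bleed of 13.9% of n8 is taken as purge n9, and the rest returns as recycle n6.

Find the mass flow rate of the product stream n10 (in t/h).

153.3 t/h

H2S in n3: m_A = 240×0.751 + (1−0.139)·(1−0.442)·m_A, so m_A = 180.24/0.5196 = 346.91 t/h.
Product n10 = 0.442×346.91 = 153.33 t/h.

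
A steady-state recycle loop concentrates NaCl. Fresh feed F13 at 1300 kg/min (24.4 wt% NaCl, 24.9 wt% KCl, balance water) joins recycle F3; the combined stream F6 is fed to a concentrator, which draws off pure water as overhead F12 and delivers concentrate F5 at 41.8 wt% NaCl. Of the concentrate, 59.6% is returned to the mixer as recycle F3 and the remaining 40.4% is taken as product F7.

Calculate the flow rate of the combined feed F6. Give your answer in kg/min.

Overall NaCl balance (none leaves overhead): NaCl in fresh feed = NaCl in product, i.e. 1300×0.244 = (1−0.596)·F5·0.418.
F5 = 317.2/(0.418×0.404) = 1878.3 kg/min.
Recycle F3 = 0.596×1878.3 = 1119.5 kg/min.
Combined feed F6 = 1300 + 1119.5 = 2419.5 kg/min.

2419 kg/min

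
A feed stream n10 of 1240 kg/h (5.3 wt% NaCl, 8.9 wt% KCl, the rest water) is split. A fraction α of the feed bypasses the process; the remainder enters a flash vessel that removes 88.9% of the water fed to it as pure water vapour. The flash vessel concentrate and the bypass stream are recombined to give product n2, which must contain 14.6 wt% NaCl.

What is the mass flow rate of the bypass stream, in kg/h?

All 1240×0.053 = 65.72 kg/h of NaCl reaches n2, so n2 = 65.72/0.146 = 450.14 kg/h and vapour = 789.86 kg/h.
The evaporator receives (1−α)·1240 of feed at 0.858 water and removes 0.889 of that water:
0.889×0.858×(1−α)×1240 = 789.86
(1−α) = 789.86/945.82 = 0.8351;  α = 0.1649.
Bypass flow = 0.1649×1240 = 204.47 kg/h.

204.5 kg/h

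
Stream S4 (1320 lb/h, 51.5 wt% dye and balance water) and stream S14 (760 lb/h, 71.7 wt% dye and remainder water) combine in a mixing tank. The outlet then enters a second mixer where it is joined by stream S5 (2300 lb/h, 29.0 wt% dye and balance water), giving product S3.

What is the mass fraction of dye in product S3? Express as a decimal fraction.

0.4319

Overall, product flow = 4380 lb/h.
dye in = 1320×0.515 + 760×0.717 + 2300×0.290 = 1891.7 lb/h.
dye fraction in S3 = 0.4319.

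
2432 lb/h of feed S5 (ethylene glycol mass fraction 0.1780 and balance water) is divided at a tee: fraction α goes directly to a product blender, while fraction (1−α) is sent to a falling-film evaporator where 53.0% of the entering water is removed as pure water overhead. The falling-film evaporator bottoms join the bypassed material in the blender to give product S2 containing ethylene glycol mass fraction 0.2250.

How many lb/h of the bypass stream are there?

1266 lb/h

All 2432×0.178 = 432.9 lb/h of ethylene glycol reaches S2, so S2 = 432.9/0.225 = 1924 lb/h and vapour = 508.02 lb/h.
The evaporator receives (1−α)·2432 of feed at 0.822 water and removes 0.530 of that water:
0.530×0.822×(1−α)×2432 = 508.02
(1−α) = 508.02/1059.5 = 0.4795;  α = 0.5205.
Bypass flow = 0.5205×2432 = 1265.9 lb/h.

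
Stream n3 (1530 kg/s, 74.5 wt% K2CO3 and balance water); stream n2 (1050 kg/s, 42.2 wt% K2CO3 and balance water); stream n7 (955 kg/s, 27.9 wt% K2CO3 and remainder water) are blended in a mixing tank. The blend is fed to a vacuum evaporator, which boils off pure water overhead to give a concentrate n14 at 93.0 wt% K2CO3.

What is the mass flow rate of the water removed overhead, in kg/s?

K2CO3 entering = 1530×0.745 + 1050×0.422 + 955×0.279 = 1849.4 kg/s.
All K2CO3 reports to n14, so n14 = 1849.4/0.930 = 1988.6 kg/s.
Total feed = 3535 kg/s; overhead = 3535 − 1988.6 = 1546.4 kg/s.

1546 kg/s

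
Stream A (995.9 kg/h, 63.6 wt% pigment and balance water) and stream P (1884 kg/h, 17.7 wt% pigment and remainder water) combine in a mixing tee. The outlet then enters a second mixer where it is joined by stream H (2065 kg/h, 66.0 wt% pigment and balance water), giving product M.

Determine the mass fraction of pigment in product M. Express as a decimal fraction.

0.471

Overall, product flow = 4944.9 kg/h.
pigment in = 995.9×0.636 + 1884×0.177 + 2065×0.660 = 2329.8 kg/h.
pigment fraction in M = 0.471.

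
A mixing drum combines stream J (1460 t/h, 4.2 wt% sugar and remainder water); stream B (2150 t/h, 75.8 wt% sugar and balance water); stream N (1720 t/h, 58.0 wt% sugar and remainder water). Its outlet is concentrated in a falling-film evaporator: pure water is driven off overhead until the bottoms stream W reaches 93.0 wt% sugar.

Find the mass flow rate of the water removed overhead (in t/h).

2439 t/h

sugar entering = 1460×0.042 + 2150×0.758 + 1720×0.580 = 2688.6 t/h.
All sugar reports to W, so W = 2688.6/0.930 = 2891 t/h.
Total feed = 5330 t/h; overhead = 5330 − 2891 = 2439 t/h.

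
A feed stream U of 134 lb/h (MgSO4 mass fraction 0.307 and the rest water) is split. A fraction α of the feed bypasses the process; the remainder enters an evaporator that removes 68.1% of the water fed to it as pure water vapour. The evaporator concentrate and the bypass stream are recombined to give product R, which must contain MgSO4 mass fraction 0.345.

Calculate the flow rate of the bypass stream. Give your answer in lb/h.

All 134×0.307 = 41.138 lb/h of MgSO4 reaches R, so R = 41.138/0.345 = 119.24 lb/h and vapour = 14.759 lb/h.
The evaporator receives (1−α)·134 of feed at 0.693 water and removes 0.681 of that water:
0.681×0.693×(1−α)×134 = 14.759
(1−α) = 14.759/63.239 = 0.2334;  α = 0.7666.
Bypass flow = 0.7666×134 = 102.73 lb/h.

102.7 lb/h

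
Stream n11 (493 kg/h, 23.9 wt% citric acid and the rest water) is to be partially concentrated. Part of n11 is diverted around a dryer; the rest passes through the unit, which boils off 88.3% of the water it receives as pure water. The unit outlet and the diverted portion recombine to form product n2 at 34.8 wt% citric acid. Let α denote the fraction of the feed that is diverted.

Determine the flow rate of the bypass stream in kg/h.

263.2 kg/h

All 493×0.239 = 117.83 kg/h of citric acid reaches n2, so n2 = 117.83/0.348 = 338.58 kg/h and vapour = 154.42 kg/h.
The evaporator receives (1−α)·493 of feed at 0.761 water and removes 0.883 of that water:
0.883×0.761×(1−α)×493 = 154.42
(1−α) = 154.42/331.28 = 0.4661;  α = 0.5339.
Bypass flow = 0.5339×493 = 263.2 kg/h.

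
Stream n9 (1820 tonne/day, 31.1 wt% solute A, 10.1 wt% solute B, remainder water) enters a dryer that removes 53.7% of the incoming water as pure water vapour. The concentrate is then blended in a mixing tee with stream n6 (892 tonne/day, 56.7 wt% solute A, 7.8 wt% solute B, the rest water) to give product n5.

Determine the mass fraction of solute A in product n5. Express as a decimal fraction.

Vapour removed = 0.537×0.588×1820 = 574.68 tonne/day; concentrate = 1245.3 tonne/day.
solute A reaching the mixer = 566.02 (from concentrate) + 892×0.567 = 1071.8 tonne/day.
Product flow = 1245.3 + 892 = 2137.3 tonne/day; solute A fraction = 0.501.

0.501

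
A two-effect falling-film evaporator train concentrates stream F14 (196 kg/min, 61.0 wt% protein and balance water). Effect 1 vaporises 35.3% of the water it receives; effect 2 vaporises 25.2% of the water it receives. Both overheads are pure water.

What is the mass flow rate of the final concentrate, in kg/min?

water in feed = 196×0.390 = 76.44 kg/min.
After stage 1: water left = (1−0.353)×76.44 = 49.457; stream total = 169.02 kg/min.
After stage 2: water left = (1−0.252)×49.457 = 36.994; final concentrate = 156.55 kg/min.

156.6 kg/min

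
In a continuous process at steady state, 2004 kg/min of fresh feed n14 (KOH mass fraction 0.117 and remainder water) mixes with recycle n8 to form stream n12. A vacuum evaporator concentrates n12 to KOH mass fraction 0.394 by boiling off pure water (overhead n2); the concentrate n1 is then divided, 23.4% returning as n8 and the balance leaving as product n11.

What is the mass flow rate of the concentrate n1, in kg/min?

Overall KOH balance (none leaves overhead): KOH in fresh feed = KOH in product, i.e. 2004×0.117 = (1−0.234)·n1·0.394.
n1 = 234.47/(0.394×0.766) = 776.89 kg/min.

776.9 kg/min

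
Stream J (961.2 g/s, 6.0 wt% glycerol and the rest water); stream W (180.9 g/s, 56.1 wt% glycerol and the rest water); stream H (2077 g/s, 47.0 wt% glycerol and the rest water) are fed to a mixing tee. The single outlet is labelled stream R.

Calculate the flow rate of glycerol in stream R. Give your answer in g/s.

1135 g/s

glycerol out = glycerol in = 961.2×0.060 + 180.9×0.561 + 2077×0.470 = 1135.3 g/s.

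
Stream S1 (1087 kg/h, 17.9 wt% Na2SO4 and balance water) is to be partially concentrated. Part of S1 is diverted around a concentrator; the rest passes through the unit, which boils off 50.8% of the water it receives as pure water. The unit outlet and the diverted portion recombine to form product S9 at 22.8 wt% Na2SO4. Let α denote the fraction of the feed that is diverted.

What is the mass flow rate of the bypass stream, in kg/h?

526.9 kg/h

All 1087×0.179 = 194.57 kg/h of Na2SO4 reaches S9, so S9 = 194.57/0.228 = 853.39 kg/h and vapour = 233.61 kg/h.
The evaporator receives (1−α)·1087 of feed at 0.821 water and removes 0.508 of that water:
0.508×0.821×(1−α)×1087 = 233.61
(1−α) = 233.61/453.35 = 0.5153;  α = 0.4847.
Bypass flow = 0.4847×1087 = 526.88 kg/h.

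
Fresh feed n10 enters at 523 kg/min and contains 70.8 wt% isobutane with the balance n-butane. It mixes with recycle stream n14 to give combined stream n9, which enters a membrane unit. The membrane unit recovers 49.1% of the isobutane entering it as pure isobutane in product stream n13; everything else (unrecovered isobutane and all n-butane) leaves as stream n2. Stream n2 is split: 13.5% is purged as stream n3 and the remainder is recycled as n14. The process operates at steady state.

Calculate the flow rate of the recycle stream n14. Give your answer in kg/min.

n-butane enters only via n10 and leaves only via the purge: 523×0.292 = 0.135×(n-butane in n2), and the membrane unit passes all n-butane, so n-butane in n9 = n-butane in n2 = 1131.2 kg/min.
isobutane in n9: m_A = 523×0.708 + (1−0.135)·(1−0.491)·m_A, so m_A = 370.28/0.5597 = 661.56 kg/min.
n2 = (1−0.491)×661.56 + 1131.2 = 1468 kg/min.
Recycle n14 = (1−0.135)×1468 = 1269.8 kg/min.

1270 kg/min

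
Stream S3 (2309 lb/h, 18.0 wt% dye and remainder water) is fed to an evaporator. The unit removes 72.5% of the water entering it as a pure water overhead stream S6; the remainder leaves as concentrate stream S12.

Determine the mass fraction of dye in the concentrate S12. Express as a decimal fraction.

0.444

dye is not removed: 2309×0.180 = 415.62 lb/h of dye enters S12.
water entering = 2309×0.820 = 1893.4 lb/h; overhead removed = 0.725×1893.4 = 1372.7 lb/h.
Concentrate = 2309 − 1372.7 = 936.3 lb/h.
Mass fraction = 415.62/936.3 = 0.444.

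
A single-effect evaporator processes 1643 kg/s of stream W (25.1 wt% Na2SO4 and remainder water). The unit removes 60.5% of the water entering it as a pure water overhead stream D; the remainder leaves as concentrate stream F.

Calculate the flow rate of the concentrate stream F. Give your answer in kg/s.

898.5 kg/s

water entering = 1643×0.749 = 1230.6 kg/s; overhead removed = 0.605×1230.6 = 744.52 kg/s.
Concentrate = 1643 − 744.52 = 898.48 kg/s.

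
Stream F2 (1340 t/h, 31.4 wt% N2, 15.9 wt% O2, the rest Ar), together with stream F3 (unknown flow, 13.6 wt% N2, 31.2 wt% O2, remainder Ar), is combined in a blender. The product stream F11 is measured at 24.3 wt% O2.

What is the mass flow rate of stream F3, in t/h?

1631 t/h

Let F3 be the unknown flow. Total out = 1340 + F3.
O2 balance: 213.06 + 0.312·F3 = 0.243·(1340 + F3)
(0.312 − 0.243)·F3 = 0.243×1340 − 213.06 = 112.56
F3 = 112.56 / 0.069 = 1631.3 t/h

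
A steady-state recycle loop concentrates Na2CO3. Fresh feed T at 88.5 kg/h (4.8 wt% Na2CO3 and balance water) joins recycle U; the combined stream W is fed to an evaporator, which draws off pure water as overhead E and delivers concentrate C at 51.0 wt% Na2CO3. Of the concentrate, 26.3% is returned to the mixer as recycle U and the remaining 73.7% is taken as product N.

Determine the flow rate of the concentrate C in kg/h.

11.3 kg/h

Overall Na2CO3 balance (none leaves overhead): Na2CO3 in fresh feed = Na2CO3 in product, i.e. 88.5×0.048 = (1−0.263)·C·0.510.
C = 4.248/(0.510×0.737) = 11.302 kg/h.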